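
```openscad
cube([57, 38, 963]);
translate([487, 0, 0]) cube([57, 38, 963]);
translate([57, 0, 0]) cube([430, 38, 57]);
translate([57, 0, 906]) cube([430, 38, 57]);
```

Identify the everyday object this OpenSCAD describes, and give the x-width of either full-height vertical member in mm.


A picture frame. The border width is 57 mm.

Four thin pieces enclosing a rectangular opening — a picture frame. The two full-height stiles are 963 mm tall; the top rail sits at z = 906 and is 57 mm tall, so the border above the opening is 963 − 906 = 57 mm, matching the stile x-width.


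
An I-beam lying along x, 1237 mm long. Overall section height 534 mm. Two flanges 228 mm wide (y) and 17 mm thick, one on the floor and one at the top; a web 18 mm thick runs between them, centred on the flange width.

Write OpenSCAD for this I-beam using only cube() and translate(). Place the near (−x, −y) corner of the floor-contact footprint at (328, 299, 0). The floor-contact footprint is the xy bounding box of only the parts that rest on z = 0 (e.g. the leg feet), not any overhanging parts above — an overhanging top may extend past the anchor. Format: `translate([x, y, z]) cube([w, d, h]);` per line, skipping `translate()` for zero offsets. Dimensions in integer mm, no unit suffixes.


translate([328, 299, 0]) cube([1237, 228, 17]);
translate([328, 404, 17]) cube([1237, 18, 500]);
translate([328, 299, 517]) cube([1237, 228, 17]);


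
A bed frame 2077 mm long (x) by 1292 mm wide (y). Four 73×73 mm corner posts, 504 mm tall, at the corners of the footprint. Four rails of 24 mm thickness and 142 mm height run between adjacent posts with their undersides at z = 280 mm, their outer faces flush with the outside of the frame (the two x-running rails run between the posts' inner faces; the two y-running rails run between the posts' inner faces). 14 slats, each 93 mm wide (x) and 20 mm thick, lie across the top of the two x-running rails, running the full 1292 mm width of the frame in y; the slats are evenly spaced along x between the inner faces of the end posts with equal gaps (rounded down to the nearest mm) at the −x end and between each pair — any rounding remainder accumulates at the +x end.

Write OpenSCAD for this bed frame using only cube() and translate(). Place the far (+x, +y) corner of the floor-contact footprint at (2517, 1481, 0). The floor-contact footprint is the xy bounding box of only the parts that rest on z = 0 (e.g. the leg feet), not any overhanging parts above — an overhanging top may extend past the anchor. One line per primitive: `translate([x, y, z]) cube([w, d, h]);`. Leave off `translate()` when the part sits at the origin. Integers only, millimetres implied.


translate([440, 189, 0]) cube([73, 73, 504]);
translate([440, 1408, 0]) cube([73, 73, 504]);
translate([2444, 189, 0]) cube([73, 73, 504]);
translate([2444, 1408, 0]) cube([73, 73, 504]);
translate([513, 189, 280]) cube([1931, 24, 142]);
translate([513, 1457, 280]) cube([1931, 24, 142]);
translate([440, 262, 280]) cube([24, 1146, 142]);
translate([2493, 262, 280]) cube([24, 1146, 142]);
translate([554, 189, 422]) cube([93, 1292, 20]);
translate([688, 189, 422]) cube([93, 1292, 20]);
translate([822, 189, 422]) cube([93, 1292, 20]);
translate([956, 189, 422]) cube([93, 1292, 20]);
translate([1090, 189, 422]) cube([93, 1292, 20]);
translate([1224, 189, 422]) cube([93, 1292, 20]);
translate([1358, 189, 422]) cube([93, 1292, 20]);
translate([1492, 189, 422]) cube([93, 1292, 20]);
translate([1626, 189, 422]) cube([93, 1292, 20]);
translate([1760, 189, 422]) cube([93, 1292, 20]);
translate([1894, 189, 422]) cube([93, 1292, 20]);
translate([2028, 189, 422]) cube([93, 1292, 20]);
translate([2162, 189, 422]) cube([93, 1292, 20]);
translate([2296, 189, 422]) cube([93, 1292, 20]);


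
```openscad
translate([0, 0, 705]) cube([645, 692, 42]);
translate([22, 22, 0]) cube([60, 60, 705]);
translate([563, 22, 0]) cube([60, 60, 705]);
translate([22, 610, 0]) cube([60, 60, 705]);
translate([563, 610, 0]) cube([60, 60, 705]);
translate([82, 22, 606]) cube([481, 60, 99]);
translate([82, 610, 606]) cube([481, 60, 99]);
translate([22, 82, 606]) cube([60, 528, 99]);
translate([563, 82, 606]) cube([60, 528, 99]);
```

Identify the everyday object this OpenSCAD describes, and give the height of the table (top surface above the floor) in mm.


A table. The table height is 747 mm.

A 645×692×42 slab sits at z = 705 on four 60 mm square posts — a table. The top surface is at 705 + 42 = 747 mm.


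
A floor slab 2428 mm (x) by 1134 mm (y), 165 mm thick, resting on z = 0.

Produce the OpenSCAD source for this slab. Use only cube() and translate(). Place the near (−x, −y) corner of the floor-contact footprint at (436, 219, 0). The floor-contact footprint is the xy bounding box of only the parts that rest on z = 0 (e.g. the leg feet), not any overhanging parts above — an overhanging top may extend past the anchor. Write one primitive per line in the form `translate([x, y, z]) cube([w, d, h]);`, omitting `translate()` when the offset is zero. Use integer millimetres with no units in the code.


translate([436, 219, 0]) cube([2428, 1134, 165]);


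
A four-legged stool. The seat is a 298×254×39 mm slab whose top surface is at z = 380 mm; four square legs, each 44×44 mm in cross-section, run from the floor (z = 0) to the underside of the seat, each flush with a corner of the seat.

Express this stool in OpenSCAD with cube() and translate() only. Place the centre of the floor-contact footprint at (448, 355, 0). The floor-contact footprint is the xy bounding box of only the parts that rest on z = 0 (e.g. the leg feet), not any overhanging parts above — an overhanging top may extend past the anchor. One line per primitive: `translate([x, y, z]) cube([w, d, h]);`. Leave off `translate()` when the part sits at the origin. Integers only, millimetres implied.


// leg_h = 380 - 39 = 341
translate([299, 228, 341]) cube([298, 254, 39]);
translate([299, 228, 0]) cube([44, 44, 341]);
translate([553, 228, 0]) cube([44, 44, 341]);
translate([299, 438, 0]) cube([44, 44, 341]);
translate([553, 438, 0]) cube([44, 44, 341]);


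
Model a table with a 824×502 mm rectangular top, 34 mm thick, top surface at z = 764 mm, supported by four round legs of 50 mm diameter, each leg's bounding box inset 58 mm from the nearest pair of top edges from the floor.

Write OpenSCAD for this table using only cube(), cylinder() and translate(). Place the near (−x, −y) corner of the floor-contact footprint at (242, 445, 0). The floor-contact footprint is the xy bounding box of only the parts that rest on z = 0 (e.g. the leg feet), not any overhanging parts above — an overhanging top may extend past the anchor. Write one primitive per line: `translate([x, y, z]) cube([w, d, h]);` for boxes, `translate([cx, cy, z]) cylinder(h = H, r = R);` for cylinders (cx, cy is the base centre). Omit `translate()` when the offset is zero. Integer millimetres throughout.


translate([184, 387, 730]) cube([824, 502, 34]);
translate([267, 470, 0]) cylinder(h = 730, r = 25);
translate([925, 470, 0]) cylinder(h = 730, r = 25);
translate([267, 806, 0]) cylinder(h = 730, r = 25);
translate([925, 806, 0]) cylinder(h = 730, r = 25);


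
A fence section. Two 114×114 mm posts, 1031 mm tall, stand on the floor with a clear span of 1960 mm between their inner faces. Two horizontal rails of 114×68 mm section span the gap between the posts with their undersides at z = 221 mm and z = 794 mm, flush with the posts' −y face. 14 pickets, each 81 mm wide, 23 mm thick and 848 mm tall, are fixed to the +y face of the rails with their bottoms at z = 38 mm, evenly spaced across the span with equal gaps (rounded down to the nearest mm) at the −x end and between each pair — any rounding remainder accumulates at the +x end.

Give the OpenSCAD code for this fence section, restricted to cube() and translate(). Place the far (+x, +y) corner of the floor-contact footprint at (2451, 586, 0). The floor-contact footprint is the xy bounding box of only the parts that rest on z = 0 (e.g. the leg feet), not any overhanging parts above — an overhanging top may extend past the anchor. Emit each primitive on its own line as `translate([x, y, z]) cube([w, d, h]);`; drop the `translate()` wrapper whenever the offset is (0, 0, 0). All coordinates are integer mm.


translate([263, 472, 0]) cube([114, 114, 1031]);
translate([2337, 472, 0]) cube([114, 114, 1031]);
translate([377, 472, 221]) cube([1960, 114, 68]);
translate([377, 472, 794]) cube([1960, 114, 68]);
translate([432, 586, 38]) cube([81, 23, 848]);
translate([568, 586, 38]) cube([81, 23, 848]);
translate([704, 586, 38]) cube([81, 23, 848]);
translate([840, 586, 38]) cube([81, 23, 848]);
translate([976, 586, 38]) cube([81, 23, 848]);
translate([1112, 586, 38]) cube([81, 23, 848]);
translate([1248, 586, 38]) cube([81, 23, 848]);
translate([1384, 586, 38]) cube([81, 23, 848]);
translate([1520, 586, 38]) cube([81, 23, 848]);
translate([1656, 586, 38]) cube([81, 23, 848]);
translate([1792, 586, 38]) cube([81, 23, 848]);
translate([1928, 586, 38]) cube([81, 23, 848]);
translate([2064, 586, 38]) cube([81, 23, 848]);
translate([2200, 586, 38]) cube([81, 23, 848]);


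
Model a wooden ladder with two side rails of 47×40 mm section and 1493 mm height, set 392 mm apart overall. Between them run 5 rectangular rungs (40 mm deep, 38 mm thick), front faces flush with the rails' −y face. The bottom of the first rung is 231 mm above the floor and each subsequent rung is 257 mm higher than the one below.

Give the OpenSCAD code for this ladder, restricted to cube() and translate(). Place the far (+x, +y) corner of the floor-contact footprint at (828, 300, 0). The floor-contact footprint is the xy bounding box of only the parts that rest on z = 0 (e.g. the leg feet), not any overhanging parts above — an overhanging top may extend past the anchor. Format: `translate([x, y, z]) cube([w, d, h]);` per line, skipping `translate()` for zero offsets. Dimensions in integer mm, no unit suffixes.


translate([436, 260, 0]) cube([47, 40, 1493]);
translate([781, 260, 0]) cube([47, 40, 1493]);
translate([483, 260, 231]) cube([298, 40, 38]);
translate([483, 260, 488]) cube([298, 40, 38]);
translate([483, 260, 745]) cube([298, 40, 38]);
translate([483, 260, 1002]) cube([298, 40, 38]);
translate([483, 260, 1259]) cube([298, 40, 38]);


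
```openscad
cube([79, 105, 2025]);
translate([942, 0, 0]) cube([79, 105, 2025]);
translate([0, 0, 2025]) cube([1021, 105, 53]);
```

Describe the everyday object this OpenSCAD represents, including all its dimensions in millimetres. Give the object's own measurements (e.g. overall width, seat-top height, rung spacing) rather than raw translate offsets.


A door frame. The clear opening is 863 mm wide and 2025 mm high. Two 79 mm wide jambs, 105 mm deep, stand either side of the opening from the floor to the top of the opening. A 53 mm thick head sits across the top of both jambs, spanning the full outside width of the frame.


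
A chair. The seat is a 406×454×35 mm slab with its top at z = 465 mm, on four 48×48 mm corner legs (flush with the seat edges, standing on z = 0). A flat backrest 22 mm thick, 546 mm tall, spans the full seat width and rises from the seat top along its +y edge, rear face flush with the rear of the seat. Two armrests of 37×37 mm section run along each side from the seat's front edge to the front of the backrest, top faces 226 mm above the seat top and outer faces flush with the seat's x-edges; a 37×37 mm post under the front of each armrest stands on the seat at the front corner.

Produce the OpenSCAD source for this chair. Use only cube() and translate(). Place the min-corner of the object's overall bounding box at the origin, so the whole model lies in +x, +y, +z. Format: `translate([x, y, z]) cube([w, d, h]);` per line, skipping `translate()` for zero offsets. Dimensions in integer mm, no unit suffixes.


translate([0, 0, 430]) cube([406, 454, 35]);
cube([48, 48, 430]);
translate([358, 0, 0]) cube([48, 48, 430]);
translate([0, 406, 0]) cube([48, 48, 430]);
translate([358, 406, 0]) cube([48, 48, 430]);
translate([0, 432, 465]) cube([406, 22, 546]);
translate([0, 0, 654]) cube([37, 432, 37]);
translate([369, 0, 654]) cube([37, 432, 37]);
translate([0, 0, 465]) cube([37, 37, 189]);
translate([369, 0, 465]) cube([37, 37, 189]);


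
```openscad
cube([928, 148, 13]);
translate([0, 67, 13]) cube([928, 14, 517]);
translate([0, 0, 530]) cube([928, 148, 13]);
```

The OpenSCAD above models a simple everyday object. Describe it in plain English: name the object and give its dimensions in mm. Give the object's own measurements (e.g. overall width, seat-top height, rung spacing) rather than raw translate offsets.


An I-beam lying along x, 928 mm long. Overall section height 543 mm. Two flanges 148 mm wide (y) and 13 mm thick, one on the floor and one at the top; a web 14 mm thick runs between them, centred on the flange width.


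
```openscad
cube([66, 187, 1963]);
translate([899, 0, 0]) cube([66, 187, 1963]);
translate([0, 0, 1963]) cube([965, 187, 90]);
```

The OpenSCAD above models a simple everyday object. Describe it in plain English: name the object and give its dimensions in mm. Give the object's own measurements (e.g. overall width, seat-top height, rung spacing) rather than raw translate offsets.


A door frame. The clear opening is 833 mm wide and 1963 mm high. Two 66 mm wide jambs, 187 mm deep, stand either side of the opening from the floor to the top of the opening. A 90 mm thick head sits across the top of both jambs, spanning the full outside width of the frame.


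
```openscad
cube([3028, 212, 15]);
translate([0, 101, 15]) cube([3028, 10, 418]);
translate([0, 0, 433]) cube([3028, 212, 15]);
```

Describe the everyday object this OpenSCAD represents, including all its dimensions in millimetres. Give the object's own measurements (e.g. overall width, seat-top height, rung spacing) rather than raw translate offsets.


An I-beam lying along x, 3028 mm long. Overall section height 448 mm. Two flanges 212 mm wide (y) and 15 mm thick, one on the floor and one at the top; a web 10 mm thick runs between them, centred on the flange width.


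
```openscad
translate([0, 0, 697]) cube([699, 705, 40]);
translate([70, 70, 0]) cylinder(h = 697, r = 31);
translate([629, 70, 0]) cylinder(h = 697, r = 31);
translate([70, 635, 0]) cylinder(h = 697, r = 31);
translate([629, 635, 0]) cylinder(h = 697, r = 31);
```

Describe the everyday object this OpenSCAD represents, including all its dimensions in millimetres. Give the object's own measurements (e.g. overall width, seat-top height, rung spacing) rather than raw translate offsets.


A rectangular dining table. The top is 699×705×40 mm with its upper surface at z = 737 mm. It stands on four round legs of 62 mm diameter, each leg's bounding box inset 39 mm from the nearest pair of top edges, running from the floor to the underside of the top.


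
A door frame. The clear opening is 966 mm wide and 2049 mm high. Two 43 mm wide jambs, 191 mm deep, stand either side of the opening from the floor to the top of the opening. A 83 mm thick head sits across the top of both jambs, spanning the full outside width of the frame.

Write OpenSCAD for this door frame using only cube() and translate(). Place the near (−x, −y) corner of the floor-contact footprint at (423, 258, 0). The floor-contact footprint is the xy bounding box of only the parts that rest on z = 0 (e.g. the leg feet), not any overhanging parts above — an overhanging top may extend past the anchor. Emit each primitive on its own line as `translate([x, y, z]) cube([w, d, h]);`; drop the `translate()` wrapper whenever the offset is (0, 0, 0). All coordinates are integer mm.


translate([423, 258, 0]) cube([43, 191, 2049]);
translate([1432, 258, 0]) cube([43, 191, 2049]);
translate([423, 258, 2049]) cube([1052, 191, 83]);


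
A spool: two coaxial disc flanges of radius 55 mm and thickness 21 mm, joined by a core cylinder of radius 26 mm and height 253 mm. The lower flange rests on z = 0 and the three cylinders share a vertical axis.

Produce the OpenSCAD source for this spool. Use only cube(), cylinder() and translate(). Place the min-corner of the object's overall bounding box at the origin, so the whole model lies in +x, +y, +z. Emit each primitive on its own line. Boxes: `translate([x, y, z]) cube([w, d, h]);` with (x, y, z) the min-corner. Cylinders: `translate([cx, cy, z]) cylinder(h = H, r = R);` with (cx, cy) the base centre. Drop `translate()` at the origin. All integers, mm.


translate([55, 55, 0]) cylinder(h = 21, r = 55);
translate([55, 55, 21]) cylinder(h = 253, r = 26);
translate([55, 55, 274]) cylinder(h = 21, r = 55);


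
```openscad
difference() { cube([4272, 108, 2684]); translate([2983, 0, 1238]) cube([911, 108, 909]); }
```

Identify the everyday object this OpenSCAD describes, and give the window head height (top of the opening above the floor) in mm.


A wall with a window opening. The window head height is 2147 mm.

A wall with a rectangular opening subtracted — a window. Sill at z = 1238, opening 909 mm tall, so the head is at 1238 + 909 = 2147 mm.


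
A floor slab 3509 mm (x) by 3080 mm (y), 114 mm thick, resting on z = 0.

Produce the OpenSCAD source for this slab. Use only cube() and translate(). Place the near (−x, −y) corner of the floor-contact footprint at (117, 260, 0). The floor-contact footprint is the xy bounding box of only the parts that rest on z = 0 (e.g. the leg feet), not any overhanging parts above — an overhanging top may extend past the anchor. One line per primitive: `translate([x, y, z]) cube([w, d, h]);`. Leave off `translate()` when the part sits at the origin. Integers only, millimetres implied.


translate([117, 260, 0]) cube([3509, 3080, 114]);


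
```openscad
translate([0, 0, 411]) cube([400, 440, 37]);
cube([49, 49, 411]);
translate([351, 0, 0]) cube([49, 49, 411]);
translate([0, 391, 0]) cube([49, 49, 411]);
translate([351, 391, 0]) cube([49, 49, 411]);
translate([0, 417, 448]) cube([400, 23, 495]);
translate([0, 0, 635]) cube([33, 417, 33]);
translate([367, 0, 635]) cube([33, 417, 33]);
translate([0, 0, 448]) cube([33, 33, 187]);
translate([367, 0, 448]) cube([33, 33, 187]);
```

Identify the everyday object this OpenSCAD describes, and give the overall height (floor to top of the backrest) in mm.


A chair. The overall height is 943 mm.

A slab on four corner posts with a tall panel at the back — a chair. The seat slab sits at z = 411 with thickness 37, and the 495 mm backrest starts at the seat top, so the overall height is 411 + 37 + 495 = 943 mm.


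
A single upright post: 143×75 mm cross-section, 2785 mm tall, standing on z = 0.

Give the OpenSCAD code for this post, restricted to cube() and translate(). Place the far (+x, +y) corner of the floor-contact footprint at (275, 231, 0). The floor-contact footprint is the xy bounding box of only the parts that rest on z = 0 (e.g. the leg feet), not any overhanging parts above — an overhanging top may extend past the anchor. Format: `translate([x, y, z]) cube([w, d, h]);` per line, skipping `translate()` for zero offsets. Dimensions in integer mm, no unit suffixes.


translate([132, 156, 0]) cube([143, 75, 2785]);


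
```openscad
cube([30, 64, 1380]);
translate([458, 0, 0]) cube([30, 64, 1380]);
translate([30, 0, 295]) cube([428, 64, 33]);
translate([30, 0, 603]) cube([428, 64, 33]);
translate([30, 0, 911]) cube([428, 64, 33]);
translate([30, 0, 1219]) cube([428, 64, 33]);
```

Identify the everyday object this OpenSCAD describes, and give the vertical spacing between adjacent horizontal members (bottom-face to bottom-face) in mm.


A ladder. The rung spacing is 308 mm.

Two tall 30×64 posts with 4 short bars between them — a ladder. Adjacent rungs sit at z = 295 and z = 603, so the spacing is 603 − 295 = 308 mm.


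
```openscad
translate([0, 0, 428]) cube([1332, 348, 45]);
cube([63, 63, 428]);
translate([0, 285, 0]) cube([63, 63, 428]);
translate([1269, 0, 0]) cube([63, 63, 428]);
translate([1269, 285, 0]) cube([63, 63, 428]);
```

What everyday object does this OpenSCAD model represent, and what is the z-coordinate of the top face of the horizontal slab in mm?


A bench. The seat-top height is 473 mm.

A long slab on four corner posts — a bench. The slab sits at z = 428 with thickness 45, so the top is 428 + 45 = 473 mm.


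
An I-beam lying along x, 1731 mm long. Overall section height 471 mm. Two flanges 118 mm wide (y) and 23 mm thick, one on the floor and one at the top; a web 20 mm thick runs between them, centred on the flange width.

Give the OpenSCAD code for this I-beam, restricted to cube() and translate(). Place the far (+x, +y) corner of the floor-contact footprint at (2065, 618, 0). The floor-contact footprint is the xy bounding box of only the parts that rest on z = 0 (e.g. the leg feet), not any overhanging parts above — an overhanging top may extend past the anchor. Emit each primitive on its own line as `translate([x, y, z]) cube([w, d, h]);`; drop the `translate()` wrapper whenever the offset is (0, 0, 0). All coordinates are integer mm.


translate([334, 500, 0]) cube([1731, 118, 23]);
translate([334, 549, 23]) cube([1731, 20, 425]);
translate([334, 500, 448]) cube([1731, 118, 23]);


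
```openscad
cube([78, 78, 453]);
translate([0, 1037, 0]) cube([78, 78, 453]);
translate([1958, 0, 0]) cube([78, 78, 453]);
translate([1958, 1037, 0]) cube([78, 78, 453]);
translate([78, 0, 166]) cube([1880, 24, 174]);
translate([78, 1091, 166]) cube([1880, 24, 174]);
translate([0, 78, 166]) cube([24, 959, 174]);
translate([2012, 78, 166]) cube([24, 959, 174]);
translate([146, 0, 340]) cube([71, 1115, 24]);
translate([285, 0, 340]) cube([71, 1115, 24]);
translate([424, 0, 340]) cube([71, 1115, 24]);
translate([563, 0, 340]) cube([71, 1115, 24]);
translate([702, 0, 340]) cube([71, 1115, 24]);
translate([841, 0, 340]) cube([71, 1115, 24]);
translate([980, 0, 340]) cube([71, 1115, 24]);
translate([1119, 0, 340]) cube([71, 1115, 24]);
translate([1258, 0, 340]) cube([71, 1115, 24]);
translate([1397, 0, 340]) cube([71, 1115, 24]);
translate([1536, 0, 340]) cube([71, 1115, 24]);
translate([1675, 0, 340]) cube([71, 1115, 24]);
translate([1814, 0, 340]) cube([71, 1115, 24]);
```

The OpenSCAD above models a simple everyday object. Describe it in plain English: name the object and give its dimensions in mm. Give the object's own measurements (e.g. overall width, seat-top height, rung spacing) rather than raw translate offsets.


A bed frame 2036 mm long (x) by 1115 mm wide (y). Four 78×78 mm corner posts, 453 mm tall, at the corners of the footprint. Four rails of 24 mm thickness and 174 mm height run between adjacent posts with their undersides at z = 166 mm, their outer faces flush with the outside of the frame (the two x-running rails run between the posts' inner faces; the two y-running rails run between the posts' inner faces). 13 slats, each 71 mm wide (x) and 24 mm thick, lie across the top of the two x-running rails, running the full 1115 mm width of the frame in y; along x they sit between the end posts with a 68 mm gap after the −x posts and between neighbouring slats, leaving 73 mm before the +x posts.


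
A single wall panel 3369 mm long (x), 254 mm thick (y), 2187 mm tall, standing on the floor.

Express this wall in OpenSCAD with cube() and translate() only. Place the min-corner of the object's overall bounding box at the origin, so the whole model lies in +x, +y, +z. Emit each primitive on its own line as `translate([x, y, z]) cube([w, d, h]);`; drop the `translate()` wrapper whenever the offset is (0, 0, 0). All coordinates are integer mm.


cube([3369, 254, 2187]);


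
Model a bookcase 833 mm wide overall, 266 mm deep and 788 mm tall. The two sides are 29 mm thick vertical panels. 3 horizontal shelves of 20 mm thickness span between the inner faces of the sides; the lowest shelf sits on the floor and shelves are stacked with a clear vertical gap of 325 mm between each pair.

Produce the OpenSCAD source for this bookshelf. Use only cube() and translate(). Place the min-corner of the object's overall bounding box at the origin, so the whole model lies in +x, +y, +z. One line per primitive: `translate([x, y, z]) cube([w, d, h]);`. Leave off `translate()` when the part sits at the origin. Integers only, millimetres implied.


cube([29, 266, 788]);
translate([804, 0, 0]) cube([29, 266, 788]);
translate([29, 0, 0]) cube([775, 266, 20]);
translate([29, 0, 345]) cube([775, 266, 20]);
translate([29, 0, 690]) cube([775, 266, 20]);


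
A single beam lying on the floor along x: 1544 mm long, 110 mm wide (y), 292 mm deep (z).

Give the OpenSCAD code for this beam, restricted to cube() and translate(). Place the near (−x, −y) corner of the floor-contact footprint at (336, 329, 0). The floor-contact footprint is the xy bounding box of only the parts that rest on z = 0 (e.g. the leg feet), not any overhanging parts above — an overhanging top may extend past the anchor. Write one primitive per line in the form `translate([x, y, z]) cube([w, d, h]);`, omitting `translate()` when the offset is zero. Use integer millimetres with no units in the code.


translate([336, 329, 0]) cube([1544, 110, 292]);


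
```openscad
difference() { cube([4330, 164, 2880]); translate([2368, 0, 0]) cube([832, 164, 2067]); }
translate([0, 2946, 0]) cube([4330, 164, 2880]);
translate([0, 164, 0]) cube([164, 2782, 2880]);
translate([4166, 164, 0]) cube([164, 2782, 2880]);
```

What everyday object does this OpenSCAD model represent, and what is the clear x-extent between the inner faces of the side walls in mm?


A single room. The interior width is 4002 mm.

Four walls enclosing a rectangle with a door in the front wall — a room. Outside width 4330 minus two 164 mm walls gives 4002 mm.


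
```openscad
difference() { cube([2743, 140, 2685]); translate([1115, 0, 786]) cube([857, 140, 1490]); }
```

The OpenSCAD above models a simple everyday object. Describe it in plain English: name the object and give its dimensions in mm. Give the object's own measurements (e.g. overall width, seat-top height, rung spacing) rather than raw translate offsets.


A wall 2743 mm long (x), 140 mm thick (y), 2685 mm tall, with a rectangular window opening cut through it. The opening is 857 mm wide and 1490 mm tall; its sill is at z = 786 mm and its near (−x) edge is 1115 mm from the wall's −x end. The opening passes through the full wall thickness.


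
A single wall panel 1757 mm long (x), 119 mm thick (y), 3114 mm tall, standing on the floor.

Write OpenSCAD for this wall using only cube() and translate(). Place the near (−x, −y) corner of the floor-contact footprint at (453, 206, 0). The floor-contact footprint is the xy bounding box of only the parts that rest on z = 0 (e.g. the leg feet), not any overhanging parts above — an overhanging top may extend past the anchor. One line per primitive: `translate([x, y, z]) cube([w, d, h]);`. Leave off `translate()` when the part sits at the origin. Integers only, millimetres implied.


translate([453, 206, 0]) cube([1757, 119, 3114]);


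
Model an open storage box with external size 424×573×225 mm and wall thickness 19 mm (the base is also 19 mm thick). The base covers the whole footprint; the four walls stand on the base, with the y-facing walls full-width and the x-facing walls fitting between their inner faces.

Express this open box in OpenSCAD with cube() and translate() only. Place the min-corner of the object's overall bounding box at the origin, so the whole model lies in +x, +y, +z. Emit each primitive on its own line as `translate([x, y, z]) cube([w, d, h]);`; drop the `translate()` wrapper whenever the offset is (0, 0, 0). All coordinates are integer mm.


cube([424, 573, 19]);
translate([0, 0, 19]) cube([424, 19, 206]);
translate([0, 554, 19]) cube([424, 19, 206]);
translate([0, 19, 19]) cube([19, 535, 206]);
translate([405, 19, 19]) cube([19, 535, 206]);


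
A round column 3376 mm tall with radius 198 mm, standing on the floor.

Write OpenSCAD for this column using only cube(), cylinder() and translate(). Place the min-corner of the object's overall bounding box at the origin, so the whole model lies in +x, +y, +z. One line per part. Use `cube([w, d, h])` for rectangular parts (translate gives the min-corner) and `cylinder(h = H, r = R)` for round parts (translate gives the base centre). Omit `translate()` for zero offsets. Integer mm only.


translate([198, 198, 0]) cylinder(h = 3376, r = 198);


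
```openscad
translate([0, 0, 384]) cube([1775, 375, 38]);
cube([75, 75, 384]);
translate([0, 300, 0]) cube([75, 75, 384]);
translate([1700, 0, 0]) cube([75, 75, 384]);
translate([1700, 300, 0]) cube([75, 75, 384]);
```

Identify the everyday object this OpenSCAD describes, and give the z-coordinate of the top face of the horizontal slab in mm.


A bench. The seat-top height is 422 mm.

A long slab on four corner posts — a bench. The slab sits at z = 384 with thickness 38, so the top is 384 + 38 = 422 mm.


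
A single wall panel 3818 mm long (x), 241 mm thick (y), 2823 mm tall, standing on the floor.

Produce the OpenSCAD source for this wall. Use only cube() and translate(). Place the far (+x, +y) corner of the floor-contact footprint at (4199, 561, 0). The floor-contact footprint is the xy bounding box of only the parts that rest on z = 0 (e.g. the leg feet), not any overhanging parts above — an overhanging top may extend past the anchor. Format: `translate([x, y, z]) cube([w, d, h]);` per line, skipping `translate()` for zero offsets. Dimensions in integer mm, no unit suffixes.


translate([381, 320, 0]) cube([3818, 241, 2823]);


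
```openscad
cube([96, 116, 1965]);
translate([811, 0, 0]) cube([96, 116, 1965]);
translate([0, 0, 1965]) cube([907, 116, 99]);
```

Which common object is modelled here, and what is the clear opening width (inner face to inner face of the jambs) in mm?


A door frame. The clear opening width is 715 mm.

Two 1965 mm tall posts with a header on top — a door frame. The left jamb is 96 mm wide at x = 0; the right jamb starts at x = 811. The clear opening is 811 − 96 = 715 mm.


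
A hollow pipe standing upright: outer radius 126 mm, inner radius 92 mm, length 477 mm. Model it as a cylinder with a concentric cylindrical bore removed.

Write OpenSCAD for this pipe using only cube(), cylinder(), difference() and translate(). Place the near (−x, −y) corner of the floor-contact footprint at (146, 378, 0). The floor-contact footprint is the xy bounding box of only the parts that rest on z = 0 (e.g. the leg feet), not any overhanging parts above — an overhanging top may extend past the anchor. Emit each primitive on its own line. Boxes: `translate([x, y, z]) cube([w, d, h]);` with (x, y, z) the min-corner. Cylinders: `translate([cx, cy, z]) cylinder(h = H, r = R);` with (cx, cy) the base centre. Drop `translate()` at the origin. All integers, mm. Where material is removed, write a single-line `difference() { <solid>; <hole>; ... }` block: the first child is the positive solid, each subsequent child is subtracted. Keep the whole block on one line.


difference() { translate([272, 504, 0]) cylinder(h = 477, r = 126); translate([272, 504, 0]) cylinder(h = 477, r = 92); }


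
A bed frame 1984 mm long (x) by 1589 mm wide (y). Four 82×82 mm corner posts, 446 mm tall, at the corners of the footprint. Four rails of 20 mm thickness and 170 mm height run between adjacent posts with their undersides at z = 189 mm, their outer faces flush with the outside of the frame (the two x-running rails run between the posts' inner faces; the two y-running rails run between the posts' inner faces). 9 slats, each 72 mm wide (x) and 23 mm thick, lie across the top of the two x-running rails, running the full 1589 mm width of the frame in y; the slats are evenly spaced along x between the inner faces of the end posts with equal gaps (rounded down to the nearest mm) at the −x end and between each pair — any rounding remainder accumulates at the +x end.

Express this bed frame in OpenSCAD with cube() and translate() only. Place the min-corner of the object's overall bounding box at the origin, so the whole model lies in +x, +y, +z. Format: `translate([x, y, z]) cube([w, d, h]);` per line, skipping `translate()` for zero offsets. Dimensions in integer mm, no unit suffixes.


cube([82, 82, 446]);
translate([0, 1507, 0]) cube([82, 82, 446]);
translate([1902, 0, 0]) cube([82, 82, 446]);
translate([1902, 1507, 0]) cube([82, 82, 446]);
translate([82, 0, 189]) cube([1820, 20, 170]);
translate([82, 1569, 189]) cube([1820, 20, 170]);
translate([0, 82, 189]) cube([20, 1425, 170]);
translate([1964, 82, 189]) cube([20, 1425, 170]);
translate([199, 0, 359]) cube([72, 1589, 23]);
translate([388, 0, 359]) cube([72, 1589, 23]);
translate([577, 0, 359]) cube([72, 1589, 23]);
translate([766, 0, 359]) cube([72, 1589, 23]);
translate([955, 0, 359]) cube([72, 1589, 23]);
translate([1144, 0, 359]) cube([72, 1589, 23]);
translate([1333, 0, 359]) cube([72, 1589, 23]);
translate([1522, 0, 359]) cube([72, 1589, 23]);
translate([1711, 0, 359]) cube([72, 1589, 23]);


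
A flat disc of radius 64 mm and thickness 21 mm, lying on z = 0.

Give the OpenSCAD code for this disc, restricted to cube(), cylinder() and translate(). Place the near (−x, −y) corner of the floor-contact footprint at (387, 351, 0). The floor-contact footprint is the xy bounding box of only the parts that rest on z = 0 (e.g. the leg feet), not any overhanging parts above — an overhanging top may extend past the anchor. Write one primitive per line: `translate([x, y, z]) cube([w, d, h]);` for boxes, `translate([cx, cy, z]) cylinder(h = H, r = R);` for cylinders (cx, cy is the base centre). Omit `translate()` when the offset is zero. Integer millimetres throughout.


translate([451, 415, 0]) cylinder(h = 21, r = 64);


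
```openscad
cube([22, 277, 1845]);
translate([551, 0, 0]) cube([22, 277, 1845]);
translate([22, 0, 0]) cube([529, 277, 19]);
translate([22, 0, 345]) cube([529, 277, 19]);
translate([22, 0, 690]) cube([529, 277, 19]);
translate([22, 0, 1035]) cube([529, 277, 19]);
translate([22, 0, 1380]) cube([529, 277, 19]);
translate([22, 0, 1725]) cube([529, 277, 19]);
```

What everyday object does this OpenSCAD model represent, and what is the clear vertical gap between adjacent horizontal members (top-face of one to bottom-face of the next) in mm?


A bookshelf. The clear shelf gap is 326 mm.

Two tall side panels with 6 horizontal boards between them — a bookshelf. The first two shelf undersides are at z = 0 and z = 345; with shelf thickness 19, the clear gap is 345 − 0 − 19 = 326 mm.


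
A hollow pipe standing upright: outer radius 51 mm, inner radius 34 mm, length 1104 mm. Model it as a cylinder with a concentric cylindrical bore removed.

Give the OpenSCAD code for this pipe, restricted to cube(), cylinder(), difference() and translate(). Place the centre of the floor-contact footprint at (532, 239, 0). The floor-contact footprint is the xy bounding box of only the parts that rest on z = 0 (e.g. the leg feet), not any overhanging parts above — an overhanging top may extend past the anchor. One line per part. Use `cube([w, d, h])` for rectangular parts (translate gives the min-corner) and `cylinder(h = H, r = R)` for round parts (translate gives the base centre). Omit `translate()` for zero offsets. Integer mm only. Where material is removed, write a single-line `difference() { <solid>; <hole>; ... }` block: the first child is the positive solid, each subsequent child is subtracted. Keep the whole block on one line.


difference() { translate([532, 239, 0]) cylinder(h = 1104, r = 51); translate([532, 239, 0]) cylinder(h = 1104, r = 34); }


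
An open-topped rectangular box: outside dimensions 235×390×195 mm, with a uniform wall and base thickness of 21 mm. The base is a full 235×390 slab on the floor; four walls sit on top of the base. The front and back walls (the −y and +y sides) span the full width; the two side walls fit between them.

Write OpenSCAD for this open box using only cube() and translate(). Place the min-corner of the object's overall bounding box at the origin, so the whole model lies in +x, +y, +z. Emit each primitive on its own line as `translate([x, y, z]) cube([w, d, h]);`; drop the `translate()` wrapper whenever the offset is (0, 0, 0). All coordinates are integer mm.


cube([235, 390, 21]);
translate([0, 0, 21]) cube([235, 21, 174]);
translate([0, 369, 21]) cube([235, 21, 174]);
translate([0, 21, 21]) cube([21, 348, 174]);
translate([214, 21, 21]) cube([21, 348, 174]);


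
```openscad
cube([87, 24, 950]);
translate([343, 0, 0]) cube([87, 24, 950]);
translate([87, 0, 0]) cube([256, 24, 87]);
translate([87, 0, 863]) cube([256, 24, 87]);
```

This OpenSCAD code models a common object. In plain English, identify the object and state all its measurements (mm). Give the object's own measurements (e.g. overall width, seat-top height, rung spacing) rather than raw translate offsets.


A rectangular picture frame lying in the x–z plane (depth along y). The opening is 256 mm wide (x) by 776 mm tall (z), surrounded by a border 87 mm wide on all four sides. The frame is 24 mm deep and is made of two full-height vertical stiles with two horizontal rails fitted between them.


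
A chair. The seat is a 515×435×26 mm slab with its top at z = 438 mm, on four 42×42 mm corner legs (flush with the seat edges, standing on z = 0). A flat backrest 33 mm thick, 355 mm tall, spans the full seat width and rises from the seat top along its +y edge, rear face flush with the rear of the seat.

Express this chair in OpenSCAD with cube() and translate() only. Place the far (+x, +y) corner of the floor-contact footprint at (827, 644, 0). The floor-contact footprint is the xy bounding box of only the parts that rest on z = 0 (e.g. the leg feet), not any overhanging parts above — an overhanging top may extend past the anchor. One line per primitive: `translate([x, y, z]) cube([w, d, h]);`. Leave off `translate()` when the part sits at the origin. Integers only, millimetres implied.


translate([312, 209, 412]) cube([515, 435, 26]);
translate([312, 209, 0]) cube([42, 42, 412]);
translate([785, 209, 0]) cube([42, 42, 412]);
translate([312, 602, 0]) cube([42, 42, 412]);
translate([785, 602, 0]) cube([42, 42, 412]);
translate([312, 611, 438]) cube([515, 33, 355]);


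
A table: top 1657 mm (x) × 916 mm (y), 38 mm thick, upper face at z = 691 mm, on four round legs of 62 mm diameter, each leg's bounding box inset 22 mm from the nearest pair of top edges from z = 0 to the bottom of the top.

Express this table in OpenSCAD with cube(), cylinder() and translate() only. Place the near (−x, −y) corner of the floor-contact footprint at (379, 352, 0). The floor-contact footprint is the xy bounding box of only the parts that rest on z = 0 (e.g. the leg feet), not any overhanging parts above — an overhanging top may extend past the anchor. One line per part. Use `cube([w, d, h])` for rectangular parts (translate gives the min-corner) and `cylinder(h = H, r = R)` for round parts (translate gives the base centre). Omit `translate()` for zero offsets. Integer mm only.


translate([357, 330, 653]) cube([1657, 916, 38]);
translate([410, 383, 0]) cylinder(h = 653, r = 31);
translate([1961, 383, 0]) cylinder(h = 653, r = 31);
translate([410, 1193, 0]) cylinder(h = 653, r = 31);
translate([1961, 1193, 0]) cylinder(h = 653, r = 31);


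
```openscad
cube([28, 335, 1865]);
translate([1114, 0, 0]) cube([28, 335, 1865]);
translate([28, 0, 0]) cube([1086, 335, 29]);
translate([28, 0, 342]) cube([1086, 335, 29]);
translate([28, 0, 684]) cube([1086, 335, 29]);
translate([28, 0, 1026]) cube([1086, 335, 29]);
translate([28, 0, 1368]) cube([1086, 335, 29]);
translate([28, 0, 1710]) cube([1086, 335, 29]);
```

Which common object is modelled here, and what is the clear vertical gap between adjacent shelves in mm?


A bookshelf. The clear shelf gap is 313 mm.

Two tall side panels with 6 horizontal boards between them — a bookshelf. The first two shelf undersides are at z = 0 and z = 342; with shelf thickness 29, the clear gap is 342 − 0 − 29 = 313 mm.
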